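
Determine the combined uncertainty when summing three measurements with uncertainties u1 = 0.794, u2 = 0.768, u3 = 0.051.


For a sum of independent quantities, uc = sqrt(u1^2 + u2^2 + u3^2).
uc = sqrt(0.794^2 + 0.768^2 + 0.051^2)
uc = sqrt(0.630436 + 0.589824 + 0.002601)
uc = 1.1058

1.1058


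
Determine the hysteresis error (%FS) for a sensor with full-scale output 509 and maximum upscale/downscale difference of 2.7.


Hysteresis = (max difference / full scale) * 100%.
H = (2.7 / 509) * 100
H = 0.53 %FS

0.53 %FS


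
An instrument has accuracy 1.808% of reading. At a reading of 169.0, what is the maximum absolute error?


Absolute error = (accuracy% / 100) * reading.
Error = (1.808 / 100) * 169.0
Error = 0.01808 * 169.0
Error = 3.0555

3.0555


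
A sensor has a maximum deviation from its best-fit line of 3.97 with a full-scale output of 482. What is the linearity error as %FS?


Linearity error = (max deviation / full scale) * 100%.
Linearity = (3.97 / 482) * 100
Linearity = 0.824 %FS

0.824 %FS


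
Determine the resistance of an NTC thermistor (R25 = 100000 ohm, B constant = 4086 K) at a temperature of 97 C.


NTC thermistor equation: Rt = R25 * exp(B * (1/T - 1/T25)).
T in Kelvin: 370.15 K, T25 = 298.15 K
1/T - 1/T25 = 1/370.15 - 1/298.15 = -0.00065241
B * (1/T - 1/T25) = 4086 * -0.00065241 = -2.6657
Rt = 100000 * exp(-2.6657) = 6954.8 ohm

6954.8 ohm


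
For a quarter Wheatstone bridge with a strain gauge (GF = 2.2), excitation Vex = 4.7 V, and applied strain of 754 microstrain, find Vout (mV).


Quarter bridge output: Vout = (GF * epsilon * Vex) / 4.
Vout = (2.2 * 754e-6 * 4.7) / 4
Vout = 0.00779636 / 4 V
Vout = 0.00194909 V = 1.9491 mV

1.9491 mV


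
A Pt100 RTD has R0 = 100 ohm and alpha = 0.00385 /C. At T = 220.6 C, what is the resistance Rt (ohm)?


The RTD equation: Rt = R0 * (1 + alpha * T).
Rt = 100 * (1 + 0.00385 * 220.6)
Rt = 100 * (1 + 0.84931)
Rt = 100 * 1.84931
Rt = 184.931 ohm

184.931 ohm


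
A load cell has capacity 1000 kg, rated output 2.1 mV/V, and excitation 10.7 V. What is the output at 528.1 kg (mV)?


Vout = rated_output * Vex * (load / capacity).
Vout = 2.1 * 10.7 * (528.1 / 1000)
Vout = 2.1 * 10.7 * 0.5281
Vout = 11.866 mV

11.866 mV


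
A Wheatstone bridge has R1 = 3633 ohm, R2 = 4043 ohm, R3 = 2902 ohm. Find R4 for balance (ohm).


At balance: R1*R4 = R2*R3, so R4 = R2*R3/R1.
R4 = 4043 * 2902 / 3633
R4 = 11732786 / 3633
R4 = 3229.5 ohm

3229.5 ohm


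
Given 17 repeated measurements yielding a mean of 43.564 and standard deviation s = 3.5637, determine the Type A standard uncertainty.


The standard uncertainty for Type A evaluation is u = s / sqrt(n).
u = 3.5637 / sqrt(17)
u = 3.5637 / 4.1231
u = 0.8643

0.8643


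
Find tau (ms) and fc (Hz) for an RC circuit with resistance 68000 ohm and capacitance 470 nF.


Time constant: tau = R * C.
tau = 68000 * 4.70e-07 = 0.03196 s
tau = 31.96 ms
Cutoff frequency: fc = 1 / (2*pi*R*C).
fc = 1 / (2*pi*0.03196) = 4.98 Hz

tau = 31.96 ms, fc = 4.98 Hz


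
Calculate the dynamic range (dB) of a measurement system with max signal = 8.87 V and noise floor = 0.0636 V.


Dynamic range = 20 * log10(Vmax / Vnoise).
DR = 20 * log10(8.87 / 0.0636)
DR = 20 * log10(139.47)
DR = 42.89 dB

42.89 dB


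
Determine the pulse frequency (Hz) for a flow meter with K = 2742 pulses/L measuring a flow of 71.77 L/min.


Frequency = K * Q / 60 (converting L/min to L/s).
f = 2742 * 71.77 / 60
f = 196793.34 / 60
f = 3279.89 Hz

3279.89 Hz


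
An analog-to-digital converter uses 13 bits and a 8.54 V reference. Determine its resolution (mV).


The resolution (LSB) of an ADC is Vref / 2^n.
LSB = 8.54 / 2^13
LSB = 8.54 / 8192
LSB = 0.00104248 V = 1.04248047 mV

1.04248047 mV


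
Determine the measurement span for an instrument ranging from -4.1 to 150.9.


Span = upper range - lower range.
Span = 150.9 - (-4.1)
Span = 155.0

155.0


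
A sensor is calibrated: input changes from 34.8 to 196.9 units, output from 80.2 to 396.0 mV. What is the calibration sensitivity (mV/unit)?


Sensitivity = (y2 - y1) / (x2 - x1).
S = (396.0 - 80.2) / (196.9 - 34.8)
S = 315.8 / 162.1
S = 1.9482 mV/unit

1.9482 mV/unit


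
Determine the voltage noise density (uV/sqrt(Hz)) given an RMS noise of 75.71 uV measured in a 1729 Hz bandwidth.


Noise spectral density = Vrms / sqrt(BW).
NSD = 75.71 / sqrt(1729)
NSD = 75.71 / 41.5812
NSD = 1.8208 uV/sqrt(Hz)

1.8208 uV/sqrt(Hz)


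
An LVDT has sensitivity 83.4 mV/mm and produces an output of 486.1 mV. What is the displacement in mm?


Displacement = Vout / sensitivity.
d = 486.1 / 83.4
d = 5.829 mm

5.829 mm


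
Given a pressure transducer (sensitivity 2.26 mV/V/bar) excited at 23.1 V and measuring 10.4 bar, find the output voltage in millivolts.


Output = sensitivity * Vex * P.
Vout = 2.26 * 23.1 * 10.4
Vout = 52.206 * 10.4
Vout = 542.94 mV

542.94 mV


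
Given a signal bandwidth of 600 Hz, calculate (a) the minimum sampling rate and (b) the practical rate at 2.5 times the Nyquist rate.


By Nyquist theorem, fs_min = 2 * fmax.
fs_min = 2 * 600 = 1200 Hz
Practical rate = 2.5 * fs_min = 2.5 * 1200 = 3000 Hz

fs_min = 1200 Hz, fs_practical = 3000 Hz


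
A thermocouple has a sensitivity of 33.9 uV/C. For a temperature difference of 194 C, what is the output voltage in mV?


The thermocouple output V = sensitivity * dT.
V = 33.9 uV/C * 194 C
V = 6576.6 uV
V = 6.577 mV

6.577 mV


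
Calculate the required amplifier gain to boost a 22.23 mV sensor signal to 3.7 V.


Gain = Vout / Vin (converting to same units).
G = 3.7 V / 22.23 mV
G = 3700.0 mV / 22.23 mV
G = 166.44

166.44


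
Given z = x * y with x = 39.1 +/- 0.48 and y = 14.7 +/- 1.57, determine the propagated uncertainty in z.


For a product z = x*y, the relative uncertainty is:
uz/z = sqrt((ux/x)^2 + (uy/y)^2)
Relative uncertainties: ux/x = 0.48/39.1 = 0.012276
uy/y = 1.57/14.7 = 0.106803
z = 39.1 * 14.7 = 574.8
uz = 574.8 * sqrt(0.012276^2 + 0.106803^2) = 61.791

61.791


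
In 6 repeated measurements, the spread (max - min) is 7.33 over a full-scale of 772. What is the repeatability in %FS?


Repeatability = (spread / full scale) * 100%.
R = (7.33 / 772) * 100
R = 0.949 %FS

0.949 %FS


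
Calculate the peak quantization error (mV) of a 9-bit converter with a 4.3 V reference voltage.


The maximum quantization error is +/- LSB/2.
LSB = Vref / 2^n = 4.3 / 512 = 0.00839844 V
Max error = LSB / 2 = 0.00839844 / 2 = 0.00419922 V
Max error = 4.1992 mV

4.1992 mV


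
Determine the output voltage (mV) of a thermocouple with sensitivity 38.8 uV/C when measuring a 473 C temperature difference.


The thermocouple output V = sensitivity * dT.
V = 38.8 uV/C * 473 C
V = 18352.4 uV
V = 18.352 mV

18.352 mV


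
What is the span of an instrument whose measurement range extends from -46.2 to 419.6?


Span = upper range - lower range.
Span = 419.6 - (-46.2)
Span = 465.8

465.8


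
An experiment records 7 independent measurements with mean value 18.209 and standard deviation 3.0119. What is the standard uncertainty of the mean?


The standard uncertainty for Type A evaluation is u = s / sqrt(n).
u = 3.0119 / sqrt(7)
u = 3.0119 / 2.6458
u = 1.1384

1.1384


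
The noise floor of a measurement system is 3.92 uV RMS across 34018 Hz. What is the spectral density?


Noise spectral density = Vrms / sqrt(BW).
NSD = 3.92 / sqrt(34018)
NSD = 3.92 / 184.4397
NSD = 0.0213 uV/sqrt(Hz)

0.0213 uV/sqrt(Hz)


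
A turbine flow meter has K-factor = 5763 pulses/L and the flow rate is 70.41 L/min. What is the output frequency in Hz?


Frequency = K * Q / 60 (converting L/min to L/s).
f = 5763 * 70.41 / 60
f = 405772.83 / 60
f = 6762.88 Hz

6762.88 Hz


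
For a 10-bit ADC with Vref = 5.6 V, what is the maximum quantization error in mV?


The maximum quantization error is +/- LSB/2.
LSB = Vref / 2^n = 5.6 / 1024 = 0.00546875 V
Max error = LSB / 2 = 0.00546875 / 2 = 0.00273437 V
Max error = 2.7344 mV

2.7344 mV


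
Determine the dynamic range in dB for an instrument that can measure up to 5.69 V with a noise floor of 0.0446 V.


Dynamic range = 20 * log10(Vmax / Vnoise).
DR = 20 * log10(5.69 / 0.0446)
DR = 20 * log10(127.58)
DR = 42.12 dB

42.12 dB


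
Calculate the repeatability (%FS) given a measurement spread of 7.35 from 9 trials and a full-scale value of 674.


Repeatability = (spread / full scale) * 100%.
R = (7.35 / 674) * 100
R = 1.091 %FS

1.091 %FS


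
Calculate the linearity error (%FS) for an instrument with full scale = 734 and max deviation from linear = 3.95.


Linearity error = (max deviation / full scale) * 100%.
Linearity = (3.95 / 734) * 100
Linearity = 0.538 %FS

0.538 %FS


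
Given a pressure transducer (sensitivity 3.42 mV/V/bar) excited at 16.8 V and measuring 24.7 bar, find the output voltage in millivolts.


Output = sensitivity * Vex * P.
Vout = 3.42 * 16.8 * 24.7
Vout = 57.456 * 24.7
Vout = 1419.16 mV

1419.16 mV


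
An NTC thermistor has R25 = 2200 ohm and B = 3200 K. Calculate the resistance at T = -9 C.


NTC thermistor equation: Rt = R25 * exp(B * (1/T - 1/T25)).
T in Kelvin: 264.15 K, T25 = 298.15 K
1/T - 1/T25 = 1/264.15 - 1/298.15 = 0.00043171
B * (1/T - 1/T25) = 3200 * 0.00043171 = 1.3815
Rt = 2200 * exp(1.3815) = 8757.7 ohm

8757.7 ohm


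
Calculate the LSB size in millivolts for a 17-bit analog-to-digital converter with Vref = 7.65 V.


The resolution (LSB) of an ADC is Vref / 2^n.
LSB = 7.65 / 2^17
LSB = 7.65 / 131072
LSB = 5.836e-05 V = 0.05836487 mV

0.05836487 mV


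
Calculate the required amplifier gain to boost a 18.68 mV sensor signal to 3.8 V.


Gain = Vout / Vin (converting to same units).
G = 3.8 V / 18.68 mV
G = 3800.0 mV / 18.68 mV
G = 203.43

203.43


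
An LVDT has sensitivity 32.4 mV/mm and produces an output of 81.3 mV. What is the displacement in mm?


Displacement = Vout / sensitivity.
d = 81.3 / 32.4
d = 2.509 mm

2.509 mm


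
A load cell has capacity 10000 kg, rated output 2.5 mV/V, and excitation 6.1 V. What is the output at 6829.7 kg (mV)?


Vout = rated_output * Vex * (load / capacity).
Vout = 2.5 * 6.1 * (6829.7 / 10000)
Vout = 2.5 * 6.1 * 0.68297
Vout = 10.415 mV

10.415 mV


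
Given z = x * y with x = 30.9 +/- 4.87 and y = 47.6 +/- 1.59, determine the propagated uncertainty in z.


For a product z = x*y, the relative uncertainty is:
uz/z = sqrt((ux/x)^2 + (uy/y)^2)
Relative uncertainties: ux/x = 4.87/30.9 = 0.157605
uy/y = 1.59/47.6 = 0.033403
z = 30.9 * 47.6 = 1470.8
uz = 1470.8 * sqrt(0.157605^2 + 0.033403^2) = 236.961

236.961


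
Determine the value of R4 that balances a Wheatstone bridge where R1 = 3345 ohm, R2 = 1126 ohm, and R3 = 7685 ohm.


At balance: R1*R4 = R2*R3, so R4 = R2*R3/R1.
R4 = 1126 * 7685 / 3345
R4 = 8653310 / 3345
R4 = 2586.94 ohm

2586.94 ohm


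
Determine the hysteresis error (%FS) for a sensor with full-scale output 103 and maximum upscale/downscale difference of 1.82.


Hysteresis = (max difference / full scale) * 100%.
H = (1.82 / 103) * 100
H = 1.767 %FS

1.767 %FS


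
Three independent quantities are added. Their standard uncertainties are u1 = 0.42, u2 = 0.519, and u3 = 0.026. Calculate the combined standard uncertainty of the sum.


For a sum of independent quantities, uc = sqrt(u1^2 + u2^2 + u3^2).
uc = sqrt(0.42^2 + 0.519^2 + 0.026^2)
uc = sqrt(0.1764 + 0.269361 + 0.000676)
uc = 0.6682

0.6682


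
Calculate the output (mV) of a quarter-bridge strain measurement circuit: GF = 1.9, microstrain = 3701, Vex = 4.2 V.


Quarter bridge output: Vout = (GF * epsilon * Vex) / 4.
Vout = (1.9 * 3701e-6 * 4.2) / 4
Vout = 0.02953398 / 4 V
Vout = 0.00738349 V = 7.3835 mV

7.3835 mV


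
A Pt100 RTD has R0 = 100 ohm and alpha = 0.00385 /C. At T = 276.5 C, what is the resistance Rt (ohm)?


The RTD equation: Rt = R0 * (1 + alpha * T).
Rt = 100 * (1 + 0.00385 * 276.5)
Rt = 100 * (1 + 1.064525)
Rt = 100 * 2.064525
Rt = 206.452 ohm

206.452 ohm


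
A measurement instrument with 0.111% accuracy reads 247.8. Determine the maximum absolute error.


Absolute error = (accuracy% / 100) * reading.
Error = (0.111 / 100) * 247.8
Error = 0.00111 * 247.8
Error = 0.2751

0.2751


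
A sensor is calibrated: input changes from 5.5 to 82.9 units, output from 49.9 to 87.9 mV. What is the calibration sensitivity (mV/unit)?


Sensitivity = (y2 - y1) / (x2 - x1).
S = (87.9 - 49.9) / (82.9 - 5.5)
S = 38.0 / 77.4
S = 0.491 mV/unit

0.491 mV/unit


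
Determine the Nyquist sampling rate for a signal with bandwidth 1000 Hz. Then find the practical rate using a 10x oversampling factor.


By Nyquist theorem, fs_min = 2 * fmax.
fs_min = 2 * 1000 = 2000 Hz
Practical rate = 10 * fs_min = 10 * 2000 = 20000 Hz

fs_min = 2000 Hz, fs_practical = 20000 Hz


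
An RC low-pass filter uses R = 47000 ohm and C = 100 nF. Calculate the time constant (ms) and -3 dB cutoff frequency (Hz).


Time constant: tau = R * C.
tau = 47000 * 1.00e-07 = 0.0047 s
tau = 4.7 ms
Cutoff frequency: fc = 1 / (2*pi*R*C).
fc = 1 / (2*pi*0.0047) = 33.86 Hz

tau = 4.7 ms, fc = 33.86 Hz


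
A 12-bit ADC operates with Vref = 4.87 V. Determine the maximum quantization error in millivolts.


The maximum quantization error is +/- LSB/2.
LSB = Vref / 2^n = 4.87 / 4096 = 0.00118896 V
Max error = LSB / 2 = 0.00118896 / 2 = 0.00059448 V
Max error = 0.5945 mV

0.5945 mV


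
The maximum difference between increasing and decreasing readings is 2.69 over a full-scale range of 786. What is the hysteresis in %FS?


Hysteresis = (max difference / full scale) * 100%.
H = (2.69 / 786) * 100
H = 0.342 %FS

0.342 %FS


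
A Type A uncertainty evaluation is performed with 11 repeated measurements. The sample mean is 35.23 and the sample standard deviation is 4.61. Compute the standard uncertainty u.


The standard uncertainty for Type A evaluation is u = s / sqrt(n).
u = 4.61 / sqrt(11)
u = 4.61 / 3.3166
u = 1.39

1.39


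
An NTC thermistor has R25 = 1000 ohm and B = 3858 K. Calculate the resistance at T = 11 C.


NTC thermistor equation: Rt = R25 * exp(B * (1/T - 1/T25)).
T in Kelvin: 284.15 K, T25 = 298.15 K
1/T - 1/T25 = 1/284.15 - 1/298.15 = 0.00016525
B * (1/T - 1/T25) = 3858 * 0.00016525 = 0.6375
Rt = 1000 * exp(0.6375) = 1891.8 ohm

1891.8 ohm


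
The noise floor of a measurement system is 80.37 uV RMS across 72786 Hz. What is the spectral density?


Noise spectral density = Vrms / sqrt(BW).
NSD = 80.37 / sqrt(72786)
NSD = 80.37 / 269.7888
NSD = 0.2979 uV/sqrt(Hz)

0.2979 uV/sqrt(Hz)


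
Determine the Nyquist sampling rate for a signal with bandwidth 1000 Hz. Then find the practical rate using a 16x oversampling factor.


By Nyquist theorem, fs_min = 2 * fmax.
fs_min = 2 * 1000 = 2000 Hz
Practical rate = 16 * fs_min = 16 * 2000 = 32000 Hz

fs_min = 2000 Hz, fs_practical = 32000 Hz


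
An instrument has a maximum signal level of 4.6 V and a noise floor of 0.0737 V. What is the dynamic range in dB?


Dynamic range = 20 * log10(Vmax / Vnoise).
DR = 20 * log10(4.6 / 0.0737)
DR = 20 * log10(62.42)
DR = 35.91 dB

35.91 dB


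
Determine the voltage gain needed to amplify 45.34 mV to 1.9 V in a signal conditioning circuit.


Gain = Vout / Vin (converting to same units).
G = 1.9 V / 45.34 mV
G = 1900.0 mV / 45.34 mV
G = 41.91

41.91


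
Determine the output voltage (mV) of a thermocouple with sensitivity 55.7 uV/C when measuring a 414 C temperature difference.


The thermocouple output V = sensitivity * dT.
V = 55.7 uV/C * 414 C
V = 23059.8 uV
V = 23.06 mV

23.06 mV


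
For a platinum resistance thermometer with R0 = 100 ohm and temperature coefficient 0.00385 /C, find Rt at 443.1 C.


The RTD equation: Rt = R0 * (1 + alpha * T).
Rt = 100 * (1 + 0.00385 * 443.1)
Rt = 100 * (1 + 1.705935)
Rt = 100 * 2.705935
Rt = 270.594 ohm

270.594 ohm


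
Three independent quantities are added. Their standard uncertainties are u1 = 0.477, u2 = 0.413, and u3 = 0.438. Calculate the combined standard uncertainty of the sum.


For a sum of independent quantities, uc = sqrt(u1^2 + u2^2 + u3^2).
uc = sqrt(0.477^2 + 0.413^2 + 0.438^2)
uc = sqrt(0.227529 + 0.170569 + 0.191844)
uc = 0.7681

0.7681


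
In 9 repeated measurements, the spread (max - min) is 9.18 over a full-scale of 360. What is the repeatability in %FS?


Repeatability = (spread / full scale) * 100%.
R = (9.18 / 360) * 100
R = 2.55 %FS

2.55 %FS


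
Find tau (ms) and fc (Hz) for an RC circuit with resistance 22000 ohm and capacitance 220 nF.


Time constant: tau = R * C.
tau = 22000 * 2.20e-07 = 0.00484 s
tau = 4.84 ms
Cutoff frequency: fc = 1 / (2*pi*R*C).
fc = 1 / (2*pi*0.00484) = 32.88 Hz

tau = 4.84 ms, fc = 32.88 Hz


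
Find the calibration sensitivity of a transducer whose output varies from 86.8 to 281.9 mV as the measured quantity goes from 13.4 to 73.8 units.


Sensitivity = (y2 - y1) / (x2 - x1).
S = (281.9 - 86.8) / (73.8 - 13.4)
S = 195.1 / 60.4
S = 3.2301 mV/unit

3.2301 mV/unit


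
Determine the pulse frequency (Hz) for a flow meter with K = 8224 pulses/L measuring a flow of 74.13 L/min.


Frequency = K * Q / 60 (converting L/min to L/s).
f = 8224 * 74.13 / 60
f = 609645.12 / 60
f = 10160.75 Hz

10160.75 Hz


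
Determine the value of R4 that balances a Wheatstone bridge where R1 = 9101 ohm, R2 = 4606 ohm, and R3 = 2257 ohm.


At balance: R1*R4 = R2*R3, so R4 = R2*R3/R1.
R4 = 4606 * 2257 / 9101
R4 = 10395742 / 9101
R4 = 1142.26 ohm

1142.26 ohm


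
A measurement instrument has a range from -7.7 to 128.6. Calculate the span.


Span = upper range - lower range.
Span = 128.6 - (-7.7)
Span = 136.3

136.3


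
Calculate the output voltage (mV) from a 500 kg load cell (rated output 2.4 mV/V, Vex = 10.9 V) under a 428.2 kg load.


Vout = rated_output * Vex * (load / capacity).
Vout = 2.4 * 10.9 * (428.2 / 500)
Vout = 2.4 * 10.9 * 0.8564
Vout = 22.403 mV

22.403 mV


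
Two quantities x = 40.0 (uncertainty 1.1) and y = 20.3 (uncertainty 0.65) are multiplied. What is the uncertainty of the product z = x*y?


For a product z = x*y, the relative uncertainty is:
uz/z = sqrt((ux/x)^2 + (uy/y)^2)
Relative uncertainties: ux/x = 1.1/40.0 = 0.0275
uy/y = 0.65/20.3 = 0.03202
z = 40.0 * 20.3 = 812.0
uz = 812.0 * sqrt(0.0275^2 + 0.03202^2) = 34.273

34.273


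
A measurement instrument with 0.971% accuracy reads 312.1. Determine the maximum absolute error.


Absolute error = (accuracy% / 100) * reading.
Error = (0.971 / 100) * 312.1
Error = 0.00971 * 312.1
Error = 3.0305

3.0305


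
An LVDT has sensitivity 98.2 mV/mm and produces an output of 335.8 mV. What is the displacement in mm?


Displacement = Vout / sensitivity.
d = 335.8 / 98.2
d = 3.42 mm

3.42 mm


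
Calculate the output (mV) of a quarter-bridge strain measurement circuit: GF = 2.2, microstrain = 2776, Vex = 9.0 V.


Quarter bridge output: Vout = (GF * epsilon * Vex) / 4.
Vout = (2.2 * 2776e-6 * 9.0) / 4
Vout = 0.0549648 / 4 V
Vout = 0.0137412 V = 13.7412 mV

13.7412 mV


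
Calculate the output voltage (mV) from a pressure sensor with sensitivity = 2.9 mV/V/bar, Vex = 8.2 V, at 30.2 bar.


Output = sensitivity * Vex * P.
Vout = 2.9 * 8.2 * 30.2
Vout = 23.78 * 30.2
Vout = 718.16 mV

718.16 mV


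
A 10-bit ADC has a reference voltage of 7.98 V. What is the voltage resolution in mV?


The resolution (LSB) of an ADC is Vref / 2^n.
LSB = 7.98 / 2^10
LSB = 7.98 / 1024
LSB = 0.00779297 V = 7.79296875 mV

7.79296875 mV


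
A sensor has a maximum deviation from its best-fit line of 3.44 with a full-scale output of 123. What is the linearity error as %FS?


Linearity error = (max deviation / full scale) * 100%.
Linearity = (3.44 / 123) * 100
Linearity = 2.797 %FS

2.797 %FS


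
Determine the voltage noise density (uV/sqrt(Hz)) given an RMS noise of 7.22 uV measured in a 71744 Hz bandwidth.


Noise spectral density = Vrms / sqrt(BW).
NSD = 7.22 / sqrt(71744)
NSD = 7.22 / 267.8507
NSD = 0.027 uV/sqrt(Hz)

0.027 uV/sqrt(Hz)


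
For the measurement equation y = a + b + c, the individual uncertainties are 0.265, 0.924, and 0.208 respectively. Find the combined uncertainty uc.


For a sum of independent quantities, uc = sqrt(u1^2 + u2^2 + u3^2).
uc = sqrt(0.265^2 + 0.924^2 + 0.208^2)
uc = sqrt(0.070225 + 0.853776 + 0.043264)
uc = 0.9835

0.9835


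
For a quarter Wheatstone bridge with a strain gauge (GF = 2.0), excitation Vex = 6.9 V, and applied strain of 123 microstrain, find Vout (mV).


Quarter bridge output: Vout = (GF * epsilon * Vex) / 4.
Vout = (2.0 * 123e-6 * 6.9) / 4
Vout = 0.0016974 / 4 V
Vout = 0.00042435 V = 0.4243 mV

0.4243 mV


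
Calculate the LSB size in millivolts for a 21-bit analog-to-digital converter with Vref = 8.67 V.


The resolution (LSB) of an ADC is Vref / 2^n.
LSB = 8.67 / 2^21
LSB = 8.67 / 2097152
LSB = 4.13e-06 V = 0.00413418 mV

0.00413418 mV


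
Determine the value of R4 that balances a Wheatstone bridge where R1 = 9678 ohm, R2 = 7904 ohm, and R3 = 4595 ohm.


At balance: R1*R4 = R2*R3, so R4 = R2*R3/R1.
R4 = 7904 * 4595 / 9678
R4 = 36318880 / 9678
R4 = 3752.73 ohm

3752.73 ohm


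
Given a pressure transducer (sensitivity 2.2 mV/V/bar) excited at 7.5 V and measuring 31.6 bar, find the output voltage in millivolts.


Output = sensitivity * Vex * P.
Vout = 2.2 * 7.5 * 31.6
Vout = 16.5 * 31.6
Vout = 521.4 mV

521.4 mV


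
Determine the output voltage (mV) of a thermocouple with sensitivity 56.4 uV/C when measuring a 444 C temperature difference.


The thermocouple output V = sensitivity * dT.
V = 56.4 uV/C * 444 C
V = 25041.6 uV
V = 25.042 mV

25.042 mV


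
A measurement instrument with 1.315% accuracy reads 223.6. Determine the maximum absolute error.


Absolute error = (accuracy% / 100) * reading.
Error = (1.315 / 100) * 223.6
Error = 0.01315 * 223.6
Error = 2.9403

2.9403


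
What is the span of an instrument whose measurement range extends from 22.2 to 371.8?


Span = upper range - lower range.
Span = 371.8 - (22.2)
Span = 349.6

349.6


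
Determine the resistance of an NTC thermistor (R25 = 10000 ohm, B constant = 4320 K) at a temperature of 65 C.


NTC thermistor equation: Rt = R25 * exp(B * (1/T - 1/T25)).
T in Kelvin: 338.15 K, T25 = 298.15 K
1/T - 1/T25 = 1/338.15 - 1/298.15 = -0.00039675
B * (1/T - 1/T25) = 4320 * -0.00039675 = -1.714
Rt = 10000 * exp(-1.714) = 1801.5 ohm

1801.5 ohm


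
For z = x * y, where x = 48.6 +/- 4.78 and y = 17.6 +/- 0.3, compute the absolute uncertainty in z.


For a product z = x*y, the relative uncertainty is:
uz/z = sqrt((ux/x)^2 + (uy/y)^2)
Relative uncertainties: ux/x = 4.78/48.6 = 0.098354
uy/y = 0.3/17.6 = 0.017045
z = 48.6 * 17.6 = 855.4
uz = 855.4 * sqrt(0.098354^2 + 0.017045^2) = 85.382

85.382


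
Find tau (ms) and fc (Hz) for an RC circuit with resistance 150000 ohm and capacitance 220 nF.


Time constant: tau = R * C.
tau = 150000 * 2.20e-07 = 0.033 s
tau = 33.0 ms
Cutoff frequency: fc = 1 / (2*pi*R*C).
fc = 1 / (2*pi*0.033) = 4.82 Hz

tau = 33.0 ms, fc = 4.82 Hz


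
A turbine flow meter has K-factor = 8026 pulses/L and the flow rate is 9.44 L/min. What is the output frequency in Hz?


Frequency = K * Q / 60 (converting L/min to L/s).
f = 8026 * 9.44 / 60
f = 75765.44 / 60
f = 1262.76 Hz

1262.76 Hz


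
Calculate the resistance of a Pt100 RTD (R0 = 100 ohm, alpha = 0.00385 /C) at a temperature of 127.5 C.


The RTD equation: Rt = R0 * (1 + alpha * T).
Rt = 100 * (1 + 0.00385 * 127.5)
Rt = 100 * (1 + 0.490875)
Rt = 100 * 1.490875
Rt = 149.088 ohm

149.088 ohm


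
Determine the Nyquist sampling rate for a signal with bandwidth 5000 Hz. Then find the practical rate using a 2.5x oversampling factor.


By Nyquist theorem, fs_min = 2 * fmax.
fs_min = 2 * 5000 = 10000 Hz
Practical rate = 2.5 * fs_min = 2.5 * 10000 = 25000 Hz

fs_min = 10000 Hz, fs_practical = 25000 Hz


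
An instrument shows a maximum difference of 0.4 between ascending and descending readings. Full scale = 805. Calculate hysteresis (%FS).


Hysteresis = (max difference / full scale) * 100%.
H = (0.4 / 805) * 100
H = 0.05 %FS

0.05 %FS


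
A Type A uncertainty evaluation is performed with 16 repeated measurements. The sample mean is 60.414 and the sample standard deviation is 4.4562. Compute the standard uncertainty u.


The standard uncertainty for Type A evaluation is u = s / sqrt(n).
u = 4.4562 / sqrt(16)
u = 4.4562 / 4.0
u = 1.114

1.114


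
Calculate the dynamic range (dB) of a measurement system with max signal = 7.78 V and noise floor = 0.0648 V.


Dynamic range = 20 * log10(Vmax / Vnoise).
DR = 20 * log10(7.78 / 0.0648)
DR = 20 * log10(120.06)
DR = 41.59 dB

41.59 dB


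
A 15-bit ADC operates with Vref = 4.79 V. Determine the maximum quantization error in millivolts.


The maximum quantization error is +/- LSB/2.
LSB = Vref / 2^n = 4.79 / 32768 = 0.00014618 V
Max error = LSB / 2 = 0.00014618 / 2 = 7.309e-05 V
Max error = 0.0731 mV

0.0731 mV


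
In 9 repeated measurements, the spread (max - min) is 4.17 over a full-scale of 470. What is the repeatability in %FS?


Repeatability = (spread / full scale) * 100%.
R = (4.17 / 470) * 100
R = 0.887 %FS

0.887 %FS


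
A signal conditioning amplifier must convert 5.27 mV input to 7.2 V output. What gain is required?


Gain = Vout / Vin (converting to same units).
G = 7.2 V / 5.27 mV
G = 7200.0 mV / 5.27 mV
G = 1366.22

1366.22


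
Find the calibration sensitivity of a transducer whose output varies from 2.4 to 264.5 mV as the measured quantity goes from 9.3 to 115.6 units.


Sensitivity = (y2 - y1) / (x2 - x1).
S = (264.5 - 2.4) / (115.6 - 9.3)
S = 262.1 / 106.3
S = 2.4657 mV/unit

2.4657 mV/unit


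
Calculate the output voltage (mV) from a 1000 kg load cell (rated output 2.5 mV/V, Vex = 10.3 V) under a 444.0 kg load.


Vout = rated_output * Vex * (load / capacity).
Vout = 2.5 * 10.3 * (444.0 / 1000)
Vout = 2.5 * 10.3 * 0.444
Vout = 11.433 mV

11.433 mV


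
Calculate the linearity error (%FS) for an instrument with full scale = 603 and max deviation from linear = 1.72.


Linearity error = (max deviation / full scale) * 100%.
Linearity = (1.72 / 603) * 100
Linearity = 0.285 %FS

0.285 %FS


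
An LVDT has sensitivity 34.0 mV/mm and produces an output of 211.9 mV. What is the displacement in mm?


Displacement = Vout / sensitivity.
d = 211.9 / 34.0
d = 6.232 mm

6.232 mm


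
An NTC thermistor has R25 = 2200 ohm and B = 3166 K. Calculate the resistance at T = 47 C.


NTC thermistor equation: Rt = R25 * exp(B * (1/T - 1/T25)).
T in Kelvin: 320.15 K, T25 = 298.15 K
1/T - 1/T25 = 1/320.15 - 1/298.15 = -0.00023048
B * (1/T - 1/T25) = 3166 * -0.00023048 = -0.7297
Rt = 2200 * exp(-0.7297) = 1060.5 ohm

1060.5 ohm


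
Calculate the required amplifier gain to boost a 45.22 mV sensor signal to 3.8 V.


Gain = Vout / Vin (converting to same units).
G = 3.8 V / 45.22 mV
G = 3800.0 mV / 45.22 mV
G = 84.03

84.03


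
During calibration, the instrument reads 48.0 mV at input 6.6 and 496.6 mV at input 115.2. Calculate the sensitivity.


Sensitivity = (y2 - y1) / (x2 - x1).
S = (496.6 - 48.0) / (115.2 - 6.6)
S = 448.6 / 108.6
S = 4.1308 mV/unit

4.1308 mV/unit


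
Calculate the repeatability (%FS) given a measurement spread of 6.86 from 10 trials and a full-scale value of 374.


Repeatability = (spread / full scale) * 100%.
R = (6.86 / 374) * 100
R = 1.834 %FS

1.834 %FS


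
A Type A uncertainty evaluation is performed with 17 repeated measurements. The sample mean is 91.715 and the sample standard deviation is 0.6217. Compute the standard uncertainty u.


The standard uncertainty for Type A evaluation is u = s / sqrt(n).
u = 0.6217 / sqrt(17)
u = 0.6217 / 4.1231
u = 0.1508

0.1508


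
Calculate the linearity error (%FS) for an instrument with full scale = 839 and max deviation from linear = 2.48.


Linearity error = (max deviation / full scale) * 100%.
Linearity = (2.48 / 839) * 100
Linearity = 0.296 %FS

0.296 %FS


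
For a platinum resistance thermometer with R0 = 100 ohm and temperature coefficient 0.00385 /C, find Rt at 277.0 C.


The RTD equation: Rt = R0 * (1 + alpha * T).
Rt = 100 * (1 + 0.00385 * 277.0)
Rt = 100 * (1 + 1.06645)
Rt = 100 * 2.06645
Rt = 206.645 ohm

206.645 ohm


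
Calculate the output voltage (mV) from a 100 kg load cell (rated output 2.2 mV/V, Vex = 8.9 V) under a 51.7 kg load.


Vout = rated_output * Vex * (load / capacity).
Vout = 2.2 * 8.9 * (51.7 / 100)
Vout = 2.2 * 8.9 * 0.517
Vout = 10.123 mV

10.123 mV


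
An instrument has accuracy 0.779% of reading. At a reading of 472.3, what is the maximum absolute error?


Absolute error = (accuracy% / 100) * reading.
Error = (0.779 / 100) * 472.3
Error = 0.00779 * 472.3
Error = 3.6792

3.6792


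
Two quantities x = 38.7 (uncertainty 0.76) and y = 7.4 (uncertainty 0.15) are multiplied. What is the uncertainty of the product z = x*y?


For a product z = x*y, the relative uncertainty is:
uz/z = sqrt((ux/x)^2 + (uy/y)^2)
Relative uncertainties: ux/x = 0.76/38.7 = 0.019638
uy/y = 0.15/7.4 = 0.02027
z = 38.7 * 7.4 = 286.4
uz = 286.4 * sqrt(0.019638^2 + 0.02027^2) = 8.083

8.083


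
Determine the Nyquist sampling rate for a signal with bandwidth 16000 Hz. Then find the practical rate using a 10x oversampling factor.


By Nyquist theorem, fs_min = 2 * fmax.
fs_min = 2 * 16000 = 32000 Hz
Practical rate = 10 * fs_min = 10 * 32000 = 320000 Hz

fs_min = 32000 Hz, fs_practical = 320000 Hz


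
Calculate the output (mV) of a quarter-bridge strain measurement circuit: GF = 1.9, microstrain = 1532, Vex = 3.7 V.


Quarter bridge output: Vout = (GF * epsilon * Vex) / 4.
Vout = (1.9 * 1532e-6 * 3.7) / 4
Vout = 0.01076996 / 4 V
Vout = 0.00269249 V = 2.6925 mV

2.6925 mV


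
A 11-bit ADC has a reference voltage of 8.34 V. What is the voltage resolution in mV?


The resolution (LSB) of an ADC is Vref / 2^n.
LSB = 8.34 / 2^11
LSB = 8.34 / 2048
LSB = 0.00407227 V = 4.07226562 mV

4.07226562 mV


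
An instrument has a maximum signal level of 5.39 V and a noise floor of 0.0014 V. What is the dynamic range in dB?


Dynamic range = 20 * log10(Vmax / Vnoise).
DR = 20 * log10(5.39 / 0.0014)
DR = 20 * log10(3850.0)
DR = 71.71 dB

71.71 dB


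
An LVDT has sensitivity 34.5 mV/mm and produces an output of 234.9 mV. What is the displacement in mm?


Displacement = Vout / sensitivity.
d = 234.9 / 34.5
d = 6.809 mm

6.809 mm


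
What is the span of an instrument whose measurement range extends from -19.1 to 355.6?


Span = upper range - lower range.
Span = 355.6 - (-19.1)
Span = 374.7

374.7


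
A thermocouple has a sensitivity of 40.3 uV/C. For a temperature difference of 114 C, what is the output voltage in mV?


The thermocouple output V = sensitivity * dT.
V = 40.3 uV/C * 114 C
V = 4594.2 uV
V = 4.594 mV

4.594 mV


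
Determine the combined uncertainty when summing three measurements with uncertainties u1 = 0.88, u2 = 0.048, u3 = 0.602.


For a sum of independent quantities, uc = sqrt(u1^2 + u2^2 + u3^2).
uc = sqrt(0.88^2 + 0.048^2 + 0.602^2)
uc = sqrt(0.7744 + 0.002304 + 0.362404)
uc = 1.0673

1.0673


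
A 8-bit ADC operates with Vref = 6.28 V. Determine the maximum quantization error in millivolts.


The maximum quantization error is +/- LSB/2.
LSB = Vref / 2^n = 6.28 / 256 = 0.02453125 V
Max error = LSB / 2 = 0.02453125 / 2 = 0.01226563 V
Max error = 12.2656 mV

12.2656 mV


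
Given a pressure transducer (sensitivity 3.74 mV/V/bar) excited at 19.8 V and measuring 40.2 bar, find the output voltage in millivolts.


Output = sensitivity * Vex * P.
Vout = 3.74 * 19.8 * 40.2
Vout = 74.052 * 40.2
Vout = 2976.89 mV

2976.89 mV


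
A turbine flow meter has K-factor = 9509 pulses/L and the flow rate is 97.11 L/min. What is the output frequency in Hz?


Frequency = K * Q / 60 (converting L/min to L/s).
f = 9509 * 97.11 / 60
f = 923418.99 / 60
f = 15390.32 Hz

15390.32 Hz


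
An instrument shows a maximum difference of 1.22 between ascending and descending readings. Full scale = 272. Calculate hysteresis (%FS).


Hysteresis = (max difference / full scale) * 100%.
H = (1.22 / 272) * 100
H = 0.449 %FS

0.449 %FS


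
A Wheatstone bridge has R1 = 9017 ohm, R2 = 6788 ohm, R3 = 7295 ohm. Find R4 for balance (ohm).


At balance: R1*R4 = R2*R3, so R4 = R2*R3/R1.
R4 = 6788 * 7295 / 9017
R4 = 49518460 / 9017
R4 = 5491.68 ohm

5491.68 ohm


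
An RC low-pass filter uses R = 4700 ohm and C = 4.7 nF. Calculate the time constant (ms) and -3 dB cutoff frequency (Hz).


Time constant: tau = R * C.
tau = 4700 * 4.70e-09 = 2.209e-05 s
tau = 0.0221 ms
Cutoff frequency: fc = 1 / (2*pi*R*C).
fc = 1 / (2*pi*2.209e-05) = 7204.84 Hz

tau = 0.0221 ms, fc = 7204.84 Hz


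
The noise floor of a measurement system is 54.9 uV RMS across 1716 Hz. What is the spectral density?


Noise spectral density = Vrms / sqrt(BW).
NSD = 54.9 / sqrt(1716)
NSD = 54.9 / 41.4246
NSD = 1.3253 uV/sqrt(Hz)

1.3253 uV/sqrt(Hz)


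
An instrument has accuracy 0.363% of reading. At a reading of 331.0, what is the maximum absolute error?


Absolute error = (accuracy% / 100) * reading.
Error = (0.363 / 100) * 331.0
Error = 0.00363 * 331.0
Error = 1.2015

1.2015


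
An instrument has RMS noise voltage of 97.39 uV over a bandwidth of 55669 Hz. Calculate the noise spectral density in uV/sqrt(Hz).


Noise spectral density = Vrms / sqrt(BW).
NSD = 97.39 / sqrt(55669)
NSD = 97.39 / 235.9428
NSD = 0.4128 uV/sqrt(Hz)

0.4128 uV/sqrt(Hz)


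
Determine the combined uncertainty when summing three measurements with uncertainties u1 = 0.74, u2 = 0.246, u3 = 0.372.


For a sum of independent quantities, uc = sqrt(u1^2 + u2^2 + u3^2).
uc = sqrt(0.74^2 + 0.246^2 + 0.372^2)
uc = sqrt(0.5476 + 0.060516 + 0.138384)
uc = 0.864

0.864


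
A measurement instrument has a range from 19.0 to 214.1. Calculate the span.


Span = upper range - lower range.
Span = 214.1 - (19.0)
Span = 195.1

195.1


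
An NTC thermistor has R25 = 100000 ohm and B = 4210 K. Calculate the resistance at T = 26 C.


NTC thermistor equation: Rt = R25 * exp(B * (1/T - 1/T25)).
T in Kelvin: 299.15 K, T25 = 298.15 K
1/T - 1/T25 = 1/299.15 - 1/298.15 = -1.121e-05
B * (1/T - 1/T25) = 4210 * -1.121e-05 = -0.0472
Rt = 100000 * exp(-0.0472) = 95389.5 ohm

95389.5 ohm


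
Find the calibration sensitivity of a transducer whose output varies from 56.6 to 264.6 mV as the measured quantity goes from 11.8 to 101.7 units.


Sensitivity = (y2 - y1) / (x2 - x1).
S = (264.6 - 56.6) / (101.7 - 11.8)
S = 208.0 / 89.9
S = 2.3137 mV/unit

2.3137 mV/unit


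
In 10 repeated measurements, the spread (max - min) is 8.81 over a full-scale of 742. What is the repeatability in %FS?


Repeatability = (spread / full scale) * 100%.
R = (8.81 / 742) * 100
R = 1.187 %FS

1.187 %FS


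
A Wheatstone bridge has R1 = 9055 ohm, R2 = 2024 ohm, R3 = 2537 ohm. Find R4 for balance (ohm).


At balance: R1*R4 = R2*R3, so R4 = R2*R3/R1.
R4 = 2024 * 2537 / 9055
R4 = 5134888 / 9055
R4 = 567.08 ohm

567.08 ohm


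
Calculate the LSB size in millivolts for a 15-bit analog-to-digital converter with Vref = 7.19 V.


The resolution (LSB) of an ADC is Vref / 2^n.
LSB = 7.19 / 2^15
LSB = 7.19 / 32768
LSB = 0.00021942 V = 0.21942139 mV

0.21942139 mV


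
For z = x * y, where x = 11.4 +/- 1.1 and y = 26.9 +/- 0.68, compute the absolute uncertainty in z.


For a product z = x*y, the relative uncertainty is:
uz/z = sqrt((ux/x)^2 + (uy/y)^2)
Relative uncertainties: ux/x = 1.1/11.4 = 0.096491
uy/y = 0.68/26.9 = 0.025279
z = 11.4 * 26.9 = 306.7
uz = 306.7 * sqrt(0.096491^2 + 0.025279^2) = 30.589

30.589


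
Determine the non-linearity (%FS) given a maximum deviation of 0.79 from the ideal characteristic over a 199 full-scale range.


Linearity error = (max deviation / full scale) * 100%.
Linearity = (0.79 / 199) * 100
Linearity = 0.397 %FS

0.397 %FS


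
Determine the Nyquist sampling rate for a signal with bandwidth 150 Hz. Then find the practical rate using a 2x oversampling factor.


By Nyquist theorem, fs_min = 2 * fmax.
fs_min = 2 * 150 = 300 Hz
Practical rate = 2 * fs_min = 2 * 300 = 600 Hz

fs_min = 300 Hz, fs_practical = 600 Hz


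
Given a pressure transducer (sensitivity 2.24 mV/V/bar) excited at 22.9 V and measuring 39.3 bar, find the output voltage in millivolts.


Output = sensitivity * Vex * P.
Vout = 2.24 * 22.9 * 39.3
Vout = 51.296 * 39.3
Vout = 2015.93 mV

2015.93 mV


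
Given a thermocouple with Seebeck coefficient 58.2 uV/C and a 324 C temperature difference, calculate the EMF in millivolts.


The thermocouple output V = sensitivity * dT.
V = 58.2 uV/C * 324 C
V = 18856.8 uV
V = 18.857 mV

18.857 mV


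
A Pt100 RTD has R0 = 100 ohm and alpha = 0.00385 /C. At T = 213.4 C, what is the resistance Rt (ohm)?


The RTD equation: Rt = R0 * (1 + alpha * T).
Rt = 100 * (1 + 0.00385 * 213.4)
Rt = 100 * (1 + 0.82159)
Rt = 100 * 1.82159
Rt = 182.159 ohm

182.159 ohm


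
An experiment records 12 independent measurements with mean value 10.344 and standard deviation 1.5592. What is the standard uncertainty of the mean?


The standard uncertainty for Type A evaluation is u = s / sqrt(n).
u = 1.5592 / sqrt(12)
u = 1.5592 / 3.4641
u = 0.4501

0.4501


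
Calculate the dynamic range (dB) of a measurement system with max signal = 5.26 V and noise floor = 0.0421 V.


Dynamic range = 20 * log10(Vmax / Vnoise).
DR = 20 * log10(5.26 / 0.0421)
DR = 20 * log10(124.94)
DR = 41.93 dB

41.93 dB


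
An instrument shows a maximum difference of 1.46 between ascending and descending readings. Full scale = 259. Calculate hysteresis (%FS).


Hysteresis = (max difference / full scale) * 100%.
H = (1.46 / 259) * 100
H = 0.564 %FS

0.564 %FS


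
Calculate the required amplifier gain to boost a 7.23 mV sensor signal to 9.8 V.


Gain = Vout / Vin (converting to same units).
G = 9.8 V / 7.23 mV
G = 9800.0 mV / 7.23 mV
G = 1355.46

1355.46


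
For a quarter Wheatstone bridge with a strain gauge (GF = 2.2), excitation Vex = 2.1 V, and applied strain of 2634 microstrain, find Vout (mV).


Quarter bridge output: Vout = (GF * epsilon * Vex) / 4.
Vout = (2.2 * 2634e-6 * 2.1) / 4
Vout = 0.01216908 / 4 V
Vout = 0.00304227 V = 3.0423 mV

3.0423 mV


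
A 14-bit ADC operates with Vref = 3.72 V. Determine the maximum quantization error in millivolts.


The maximum quantization error is +/- LSB/2.
LSB = Vref / 2^n = 3.72 / 16384 = 0.00022705 V
Max error = LSB / 2 = 0.00022705 / 2 = 0.00011353 V
Max error = 0.1135 mV

0.1135 mV


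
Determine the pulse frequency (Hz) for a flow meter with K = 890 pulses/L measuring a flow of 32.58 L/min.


Frequency = K * Q / 60 (converting L/min to L/s).
f = 890 * 32.58 / 60
f = 28996.2 / 60
f = 483.27 Hz

483.27 Hz


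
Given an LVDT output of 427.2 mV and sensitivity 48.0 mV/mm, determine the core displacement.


Displacement = Vout / sensitivity.
d = 427.2 / 48.0
d = 8.9 mm

8.9 mm


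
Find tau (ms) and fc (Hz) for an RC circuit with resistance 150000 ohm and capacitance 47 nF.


Time constant: tau = R * C.
tau = 150000 * 4.70e-08 = 0.00705 s
tau = 7.05 ms
Cutoff frequency: fc = 1 / (2*pi*R*C).
fc = 1 / (2*pi*0.00705) = 22.58 Hz

tau = 7.05 ms, fc = 22.58 Hz


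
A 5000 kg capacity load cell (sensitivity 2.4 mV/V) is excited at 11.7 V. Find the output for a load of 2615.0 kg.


Vout = rated_output * Vex * (load / capacity).
Vout = 2.4 * 11.7 * (2615.0 / 5000)
Vout = 2.4 * 11.7 * 0.523
Vout = 14.686 mV

14.686 mV


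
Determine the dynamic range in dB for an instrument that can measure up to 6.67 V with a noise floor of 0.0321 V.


Dynamic range = 20 * log10(Vmax / Vnoise).
DR = 20 * log10(6.67 / 0.0321)
DR = 20 * log10(207.79)
DR = 46.35 dB

46.35 dB
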